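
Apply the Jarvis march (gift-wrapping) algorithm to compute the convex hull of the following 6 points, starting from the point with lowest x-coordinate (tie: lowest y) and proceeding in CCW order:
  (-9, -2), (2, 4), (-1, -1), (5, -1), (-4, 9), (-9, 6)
Hull (CCW) = [(-9, -2), (5, -1), (2, 4), (-4, 9), (-9, 6)]

Jarvis march: at each step, from the current hull vertex p, select the next vertex q as the point such that every other point lies strictly to the left of (or on) the directed line p → q. (Equivalently: for every other point r, the cross product (q − p) × (r − p) ≥ 0.)
Starting point (lowest x, tie lowest y): (-9, -2). Wrap until returning to start. Resulting hull: (-9, -2), (5, -1), (2, 4), (-4, 9), (-9, 6).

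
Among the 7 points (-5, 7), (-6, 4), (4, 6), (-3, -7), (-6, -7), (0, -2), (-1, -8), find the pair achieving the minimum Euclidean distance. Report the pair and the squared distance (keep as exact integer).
Pair = ((-3, -7), (-1, -8)); squared distance = 5

Compute all C(7, 2) = 21 pairwise squared distances (x_i − x_j)² + (y_i − y_j)². The minimum is 5, attained by the pair ((-3, -7), (-1, -8)).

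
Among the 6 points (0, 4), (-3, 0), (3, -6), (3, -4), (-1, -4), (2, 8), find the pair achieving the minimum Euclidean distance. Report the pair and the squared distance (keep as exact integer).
Pair = ((3, -6), (3, -4)); squared distance = 4

Compute all C(6, 2) = 15 pairwise squared distances (x_i − x_j)² + (y_i − y_j)². The minimum is 4, attained by the pair ((3, -6), (3, -4)).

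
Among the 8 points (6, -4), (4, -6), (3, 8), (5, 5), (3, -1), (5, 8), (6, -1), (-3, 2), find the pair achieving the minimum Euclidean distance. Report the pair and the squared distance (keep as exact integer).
Pair = ((3, 8), (5, 8)); squared distance = 4

Compute all C(8, 2) = 28 pairwise squared distances (x_i − x_j)² + (y_i − y_j)². The minimum is 4, attained by the pair ((3, 8), (5, 8)).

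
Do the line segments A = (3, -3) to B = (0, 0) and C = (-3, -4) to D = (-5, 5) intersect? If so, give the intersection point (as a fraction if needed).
No (intersection of containing lines falls outside at least one segment)

Parametrize and solve: t = 8/3, s = 1. At least one of these is outside [0, 1], so the segments do not intersect.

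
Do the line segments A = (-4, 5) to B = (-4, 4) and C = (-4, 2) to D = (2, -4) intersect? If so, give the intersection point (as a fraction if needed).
No (intersection of containing lines falls outside at least one segment)

Parametrize and solve: t = 3, s = 0. At least one of these is outside [0, 1], so the segments do not intersect.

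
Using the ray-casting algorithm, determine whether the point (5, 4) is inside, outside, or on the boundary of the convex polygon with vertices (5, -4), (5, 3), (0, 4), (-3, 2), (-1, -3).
The point (5, 4) lies strictly outside the polygon

Cast a horizontal ray to the right from the query point and count how many polygon edges it crosses (each edge strictly once or zero times, handled with the usual half-open convention). 
Parity of crossings → even ⇒ outside.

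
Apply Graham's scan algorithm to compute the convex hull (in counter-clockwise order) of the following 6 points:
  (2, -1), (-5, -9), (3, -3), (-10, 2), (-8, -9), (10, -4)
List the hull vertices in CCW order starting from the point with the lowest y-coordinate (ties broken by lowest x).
Hull (CCW) = [(-8, -9), (-5, -9), (10, -4), (2, -1), (-10, 2)]

Graham scan procedure:
  1. Find the pivot p₀ = point with lowest y (tie → lowest x): (-8, -9).
  2. Sort the remaining points by polar angle around p₀.
  3. Walk through sorted points, maintaining a stack; pop the top while the last three entries make a non-left turn (cross product ≤ 0).
  4. Final stack is the convex hull in CCW order: (-8, -9), (-5, -9), (10, -4), (2, -1), (-10, 2).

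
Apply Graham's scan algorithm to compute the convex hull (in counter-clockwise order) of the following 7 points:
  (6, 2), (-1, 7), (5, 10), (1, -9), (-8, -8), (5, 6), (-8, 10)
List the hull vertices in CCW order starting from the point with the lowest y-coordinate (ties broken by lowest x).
Hull (CCW) = [(1, -9), (6, 2), (5, 10), (-8, 10), (-8, -8)]

Graham scan procedure:
  1. Find the pivot p₀ = point with lowest y (tie → lowest x): (1, -9).
  2. Sort the remaining points by polar angle around p₀.
  3. Walk through sorted points, maintaining a stack; pop the top while the last three entries make a non-left turn (cross product ≤ 0).
  4. Final stack is the convex hull in CCW order: (1, -9), (6, 2), (5, 10), (-8, 10), (-8, -8).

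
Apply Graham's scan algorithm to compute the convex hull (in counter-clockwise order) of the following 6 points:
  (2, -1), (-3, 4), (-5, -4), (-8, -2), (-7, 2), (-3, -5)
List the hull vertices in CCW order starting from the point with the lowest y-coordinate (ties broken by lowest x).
Hull (CCW) = [(-3, -5), (2, -1), (-3, 4), (-7, 2), (-8, -2), (-5, -4)]

Graham scan procedure:
  1. Find the pivot p₀ = point with lowest y (tie → lowest x): (-3, -5).
  2. Sort the remaining points by polar angle around p₀.
  3. Walk through sorted points, maintaining a stack; pop the top while the last three entries make a non-left turn (cross product ≤ 0).
  4. Final stack is the convex hull in CCW order: (-3, -5), (2, -1), (-3, 4), (-7, 2), (-8, -2), (-5, -4).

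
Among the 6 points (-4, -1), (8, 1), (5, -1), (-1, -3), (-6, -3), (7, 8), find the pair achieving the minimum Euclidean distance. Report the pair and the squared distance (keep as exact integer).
Pair = ((-4, -1), (-6, -3)); squared distance = 8

Compute all C(6, 2) = 15 pairwise squared distances (x_i − x_j)² + (y_i − y_j)². The minimum is 8, attained by the pair ((-4, -1), (-6, -3)).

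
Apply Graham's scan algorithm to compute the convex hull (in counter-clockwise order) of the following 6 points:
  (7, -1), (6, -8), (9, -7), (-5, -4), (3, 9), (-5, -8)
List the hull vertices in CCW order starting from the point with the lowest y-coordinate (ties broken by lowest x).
Hull (CCW) = [(-5, -8), (6, -8), (9, -7), (7, -1), (3, 9), (-5, -4)]

Graham scan procedure:
  1. Find the pivot p₀ = point with lowest y (tie → lowest x): (-5, -8).
  2. Sort the remaining points by polar angle around p₀.
  3. Walk through sorted points, maintaining a stack; pop the top while the last three entries make a non-left turn (cross product ≤ 0).
  4. Final stack is the convex hull in CCW order: (-5, -8), (6, -8), (9, -7), (7, -1), (3, 9), (-5, -4).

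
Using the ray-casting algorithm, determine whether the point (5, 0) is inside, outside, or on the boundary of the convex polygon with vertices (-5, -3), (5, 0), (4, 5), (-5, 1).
The point (5, 0) lies on the polygon boundary

Boundary check: the query satisfies the collinearity and bounding-box conditions for some polygon edge, so it lies exactly on the boundary.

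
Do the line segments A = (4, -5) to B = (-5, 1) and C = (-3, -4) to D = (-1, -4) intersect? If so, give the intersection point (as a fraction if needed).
No (intersection of containing lines falls outside at least one segment)

Parametrize and solve: t = 1/6, s = 11/4. At least one of these is outside [0, 1], so the segments do not intersect.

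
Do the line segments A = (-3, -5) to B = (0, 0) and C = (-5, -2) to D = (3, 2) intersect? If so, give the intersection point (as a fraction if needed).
No (intersection of containing lines falls outside at least one segment)

Parametrize and solve: t = 8/7, s = 19/28. At least one of these is outside [0, 1], so the segments do not intersect.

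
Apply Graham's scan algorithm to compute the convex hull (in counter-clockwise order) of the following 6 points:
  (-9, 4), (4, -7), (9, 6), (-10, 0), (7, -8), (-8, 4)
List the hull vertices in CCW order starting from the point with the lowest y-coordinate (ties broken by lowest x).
Hull (CCW) = [(7, -8), (9, 6), (-9, 4), (-10, 0), (4, -7)]

Graham scan procedure:
  1. Find the pivot p₀ = point with lowest y (tie → lowest x): (7, -8).
  2. Sort the remaining points by polar angle around p₀.
  3. Walk through sorted points, maintaining a stack; pop the top while the last three entries make a non-left turn (cross product ≤ 0).
  4. Final stack is the convex hull in CCW order: (7, -8), (9, 6), (-9, 4), (-10, 0), (4, -7).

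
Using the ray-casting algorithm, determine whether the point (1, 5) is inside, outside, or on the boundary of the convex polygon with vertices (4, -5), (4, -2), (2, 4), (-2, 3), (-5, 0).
The point (1, 5) lies strictly outside the polygon

Cast a horizontal ray to the right from the query point and count how many polygon edges it crosses (each edge strictly once or zero times, handled with the usual half-open convention). 
Parity of crossings → even ⇒ outside.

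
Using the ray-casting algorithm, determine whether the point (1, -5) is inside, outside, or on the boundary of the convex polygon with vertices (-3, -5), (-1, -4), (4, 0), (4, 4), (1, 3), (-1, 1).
The point (1, -5) lies strictly outside the polygon

Cast a horizontal ray to the right from the query point and count how many polygon edges it crosses (each edge strictly once or zero times, handled with the usual half-open convention). 
Parity of crossings → even ⇒ outside.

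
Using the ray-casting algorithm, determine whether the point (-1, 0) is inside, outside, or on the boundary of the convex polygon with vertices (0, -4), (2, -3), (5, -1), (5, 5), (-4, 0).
The point (-1, 0) lies strictly inside the polygon

Cast a horizontal ray to the right from the query point and count how many polygon edges it crosses (each edge strictly once or zero times, handled with the usual half-open convention). 
Parity of crossings → odd ⇒ inside.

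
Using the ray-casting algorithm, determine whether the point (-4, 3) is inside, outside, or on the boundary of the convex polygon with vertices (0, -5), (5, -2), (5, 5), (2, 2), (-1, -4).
The point (-4, 3) lies strictly outside the polygon

Cast a horizontal ray to the right from the query point and count how many polygon edges it crosses (each edge strictly once or zero times, handled with the usual half-open convention). 
Parity of crossings → even ⇒ outside.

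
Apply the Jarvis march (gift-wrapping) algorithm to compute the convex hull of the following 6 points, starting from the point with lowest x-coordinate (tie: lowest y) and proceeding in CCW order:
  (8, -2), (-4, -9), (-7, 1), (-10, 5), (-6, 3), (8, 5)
Hull (CCW) = [(-10, 5), (-4, -9), (8, -2), (8, 5)]

Jarvis march: at each step, from the current hull vertex p, select the next vertex q as the point such that every other point lies strictly to the left of (or on) the directed line p → q. (Equivalently: for every other point r, the cross product (q − p) × (r − p) ≥ 0.)
Starting point (lowest x, tie lowest y): (-10, 5). Wrap until returning to start. Resulting hull: (-10, 5), (-4, -9), (8, -2), (8, 5).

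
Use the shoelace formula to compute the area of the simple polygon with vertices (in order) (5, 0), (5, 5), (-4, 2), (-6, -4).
Area = 103/2

Shoelace formula: Area = (1/2) |Σ_i (x_i · y_{i+1} − x_{i+1} · y_i)| (indices mod n). Compute each cross term:
  (5)(5) − (5)(0) = 25
  (5)(2) − (-4)(5) = 30
  (-4)(-4) − (-6)(2) = 28
  (-6)(0) − (5)(-4) = 20
Sum = 103, so (signed) Area = 103/2 = 103/2, |Area| = 103/2.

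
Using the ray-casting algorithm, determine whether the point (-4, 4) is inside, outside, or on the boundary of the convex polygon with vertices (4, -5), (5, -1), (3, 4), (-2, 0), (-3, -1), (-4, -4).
The point (-4, 4) lies strictly outside the polygon

Cast a horizontal ray to the right from the query point and count how many polygon edges it crosses (each edge strictly once or zero times, handled with the usual half-open convention). 
Parity of crossings → even ⇒ outside.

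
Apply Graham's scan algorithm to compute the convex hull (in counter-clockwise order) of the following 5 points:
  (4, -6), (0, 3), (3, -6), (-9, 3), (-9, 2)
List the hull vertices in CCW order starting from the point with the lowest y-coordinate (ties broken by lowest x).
Hull (CCW) = [(3, -6), (4, -6), (0, 3), (-9, 3), (-9, 2)]

Graham scan procedure:
  1. Find the pivot p₀ = point with lowest y (tie → lowest x): (3, -6).
  2. Sort the remaining points by polar angle around p₀.
  3. Walk through sorted points, maintaining a stack; pop the top while the last three entries make a non-left turn (cross product ≤ 0).
  4. Final stack is the convex hull in CCW order: (3, -6), (4, -6), (0, 3), (-9, 3), (-9, 2).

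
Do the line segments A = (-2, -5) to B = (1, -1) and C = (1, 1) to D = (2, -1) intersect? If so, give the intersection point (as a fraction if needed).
No (intersection of containing lines falls outside at least one segment)

Parametrize and solve: t = 6/5, s = 3/5. At least one of these is outside [0, 1], so the segments do not intersect.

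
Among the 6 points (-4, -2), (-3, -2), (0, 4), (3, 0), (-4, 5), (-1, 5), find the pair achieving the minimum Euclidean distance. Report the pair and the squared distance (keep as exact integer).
Pair = ((-4, -2), (-3, -2)); squared distance = 1

Compute all C(6, 2) = 15 pairwise squared distances (x_i − x_j)² + (y_i − y_j)². The minimum is 1, attained by the pair ((-4, -2), (-3, -2)).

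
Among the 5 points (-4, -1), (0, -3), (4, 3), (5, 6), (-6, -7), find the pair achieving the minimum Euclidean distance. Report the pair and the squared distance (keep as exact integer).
Pair = ((4, 3), (5, 6)); squared distance = 10

Compute all C(5, 2) = 10 pairwise squared distances (x_i − x_j)² + (y_i − y_j)². The minimum is 10, attained by the pair ((4, 3), (5, 6)).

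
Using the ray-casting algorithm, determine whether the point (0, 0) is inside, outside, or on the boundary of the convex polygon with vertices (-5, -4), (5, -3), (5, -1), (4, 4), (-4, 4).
The point (0, 0) lies strictly inside the polygon

Cast a horizontal ray to the right from the query point and count how many polygon edges it crosses (each edge strictly once or zero times, handled with the usual half-open convention). 
Parity of crossings → odd ⇒ inside.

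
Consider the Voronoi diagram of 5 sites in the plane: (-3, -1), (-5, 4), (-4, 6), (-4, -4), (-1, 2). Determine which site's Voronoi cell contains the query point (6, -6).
Nearest site = (-4, -4)

The Voronoi cell of site s contains exactly those query points closer to s than to any other site. Compute squared distances from q = (6, -6) to each site:
  (-4 − 6)² + (-4 − -6)² = 104
  (-3 − 6)² + (-1 − -6)² = 106
  (-1 − 6)² + (2 − -6)² = 113
  (-5 − 6)² + (4 − -6)² = 221
  (-4 − 6)² + (6 − -6)² = 244
Minimum is attained by (-4, -4), so q lies in its Voronoi cell.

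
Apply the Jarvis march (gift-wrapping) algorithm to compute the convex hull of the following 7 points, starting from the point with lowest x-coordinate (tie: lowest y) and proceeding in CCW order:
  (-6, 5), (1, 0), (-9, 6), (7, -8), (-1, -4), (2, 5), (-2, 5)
Hull (CCW) = [(-9, 6), (-1, -4), (7, -8), (2, 5)]

Jarvis march: at each step, from the current hull vertex p, select the next vertex q as the point such that every other point lies strictly to the left of (or on) the directed line p → q. (Equivalently: for every other point r, the cross product (q − p) × (r − p) ≥ 0.)
Starting point (lowest x, tie lowest y): (-9, 6). Wrap until returning to start. Resulting hull: (-9, 6), (-1, -4), (7, -8), (2, 5).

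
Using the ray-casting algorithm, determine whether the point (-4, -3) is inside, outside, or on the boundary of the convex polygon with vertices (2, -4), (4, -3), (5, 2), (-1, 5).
The point (-4, -3) lies strictly outside the polygon

Cast a horizontal ray to the right from the query point and count how many polygon edges it crosses (each edge strictly once or zero times, handled with the usual half-open convention). 
Parity of crossings → even ⇒ outside.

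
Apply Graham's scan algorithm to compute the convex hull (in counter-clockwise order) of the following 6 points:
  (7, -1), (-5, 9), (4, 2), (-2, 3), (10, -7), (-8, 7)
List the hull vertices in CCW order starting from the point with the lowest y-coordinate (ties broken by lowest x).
Hull (CCW) = [(10, -7), (7, -1), (4, 2), (-5, 9), (-8, 7)]

Graham scan procedure:
  1. Find the pivot p₀ = point with lowest y (tie → lowest x): (10, -7).
  2. Sort the remaining points by polar angle around p₀.
  3. Walk through sorted points, maintaining a stack; pop the top while the last three entries make a non-left turn (cross product ≤ 0).
  4. Final stack is the convex hull in CCW order: (10, -7), (7, -1), (4, 2), (-5, 9), (-8, 7).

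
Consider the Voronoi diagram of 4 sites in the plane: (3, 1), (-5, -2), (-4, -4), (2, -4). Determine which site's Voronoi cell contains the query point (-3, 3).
Nearest site = (-5, -2)

The Voronoi cell of site s contains exactly those query points closer to s than to any other site. Compute squared distances from q = (-3, 3) to each site:
  (-5 − -3)² + (-2 − 3)² = 29
  (3 − -3)² + (1 − 3)² = 40
  (-4 − -3)² + (-4 − 3)² = 50
  (2 − -3)² + (-4 − 3)² = 74
Minimum is attained by (-5, -2), so q lies in its Voronoi cell.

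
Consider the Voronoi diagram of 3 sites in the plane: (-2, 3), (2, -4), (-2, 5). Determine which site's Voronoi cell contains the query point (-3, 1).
Nearest site = (-2, 3)

The Voronoi cell of site s contains exactly those query points closer to s than to any other site. Compute squared distances from q = (-3, 1) to each site:
  (-2 − -3)² + (3 − 1)² = 5
  (-2 − -3)² + (5 − 1)² = 17
  (2 − -3)² + (-4 − 1)² = 50
Minimum is attained by (-2, 3), so q lies in its Voronoi cell.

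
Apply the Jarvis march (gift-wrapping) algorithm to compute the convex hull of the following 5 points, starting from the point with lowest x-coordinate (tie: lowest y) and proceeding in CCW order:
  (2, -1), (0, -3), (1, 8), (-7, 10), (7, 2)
Hull (CCW) = [(-7, 10), (0, -3), (7, 2), (1, 8)]

Jarvis march: at each step, from the current hull vertex p, select the next vertex q as the point such that every other point lies strictly to the left of (or on) the directed line p → q. (Equivalently: for every other point r, the cross product (q − p) × (r − p) ≥ 0.)
Starting point (lowest x, tie lowest y): (-7, 10). Wrap until returning to start. Resulting hull: (-7, 10), (0, -3), (7, 2), (1, 8).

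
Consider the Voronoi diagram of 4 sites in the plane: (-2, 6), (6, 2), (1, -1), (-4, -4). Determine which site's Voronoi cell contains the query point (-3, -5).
Nearest site = (-4, -4)

The Voronoi cell of site s contains exactly those query points closer to s than to any other site. Compute squared distances from q = (-3, -5) to each site:
  (-4 − -3)² + (-4 − -5)² = 2
  (1 − -3)² + (-1 − -5)² = 32
  (-2 − -3)² + (6 − -5)² = 122
  (6 − -3)² + (2 − -5)² = 130
Minimum is attained by (-4, -4), so q lies in its Voronoi cell.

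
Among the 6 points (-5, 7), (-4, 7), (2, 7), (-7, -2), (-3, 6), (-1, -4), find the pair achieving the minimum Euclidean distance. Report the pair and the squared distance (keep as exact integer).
Pair = ((-5, 7), (-4, 7)); squared distance = 1

Compute all C(6, 2) = 15 pairwise squared distances (x_i − x_j)² + (y_i − y_j)². The minimum is 1, attained by the pair ((-5, 7), (-4, 7)).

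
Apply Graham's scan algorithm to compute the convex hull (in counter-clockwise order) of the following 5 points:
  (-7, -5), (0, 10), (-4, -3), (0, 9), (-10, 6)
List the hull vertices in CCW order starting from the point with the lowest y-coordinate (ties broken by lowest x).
Hull (CCW) = [(-7, -5), (-4, -3), (0, 9), (0, 10), (-10, 6)]

Graham scan procedure:
  1. Find the pivot p₀ = point with lowest y (tie → lowest x): (-7, -5).
  2. Sort the remaining points by polar angle around p₀.
  3. Walk through sorted points, maintaining a stack; pop the top while the last three entries make a non-left turn (cross product ≤ 0).
  4. Final stack is the convex hull in CCW order: (-7, -5), (-4, -3), (0, 9), (0, 10), (-10, 6).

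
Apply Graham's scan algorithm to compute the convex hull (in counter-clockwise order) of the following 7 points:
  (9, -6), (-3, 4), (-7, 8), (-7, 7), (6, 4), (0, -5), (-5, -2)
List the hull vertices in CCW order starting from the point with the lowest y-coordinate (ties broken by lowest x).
Hull (CCW) = [(9, -6), (6, 4), (-7, 8), (-7, 7), (-5, -2), (0, -5)]

Graham scan procedure:
  1. Find the pivot p₀ = point with lowest y (tie → lowest x): (9, -6).
  2. Sort the remaining points by polar angle around p₀.
  3. Walk through sorted points, maintaining a stack; pop the top while the last three entries make a non-left turn (cross product ≤ 0).
  4. Final stack is the convex hull in CCW order: (9, -6), (6, 4), (-7, 8), (-7, 7), (-5, -2), (0, -5).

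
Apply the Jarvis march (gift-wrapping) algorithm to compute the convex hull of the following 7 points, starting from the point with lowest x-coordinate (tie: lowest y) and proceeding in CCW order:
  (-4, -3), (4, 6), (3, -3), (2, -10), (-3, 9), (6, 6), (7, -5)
Hull (CCW) = [(-4, -3), (2, -10), (7, -5), (6, 6), (-3, 9)]

Jarvis march: at each step, from the current hull vertex p, select the next vertex q as the point such that every other point lies strictly to the left of (or on) the directed line p → q. (Equivalently: for every other point r, the cross product (q − p) × (r − p) ≥ 0.)
Starting point (lowest x, tie lowest y): (-4, -3). Wrap until returning to start. Resulting hull: (-4, -3), (2, -10), (7, -5), (6, 6), (-3, 9).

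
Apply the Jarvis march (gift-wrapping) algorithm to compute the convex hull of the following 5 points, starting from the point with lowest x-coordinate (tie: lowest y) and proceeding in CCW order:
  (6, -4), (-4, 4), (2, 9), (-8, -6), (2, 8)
Hull (CCW) = [(-8, -6), (6, -4), (2, 9), (-4, 4)]

Jarvis march: at each step, from the current hull vertex p, select the next vertex q as the point such that every other point lies strictly to the left of (or on) the directed line p → q. (Equivalently: for every other point r, the cross product (q − p) × (r − p) ≥ 0.)
Starting point (lowest x, tie lowest y): (-8, -6). Wrap until returning to start. Resulting hull: (-8, -6), (6, -4), (2, 9), (-4, 4).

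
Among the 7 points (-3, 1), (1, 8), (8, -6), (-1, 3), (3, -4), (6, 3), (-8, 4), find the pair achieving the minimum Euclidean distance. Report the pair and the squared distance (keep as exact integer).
Pair = ((-3, 1), (-1, 3)); squared distance = 8

Compute all C(7, 2) = 21 pairwise squared distances (x_i − x_j)² + (y_i − y_j)². The minimum is 8, attained by the pair ((-3, 1), (-1, 3)).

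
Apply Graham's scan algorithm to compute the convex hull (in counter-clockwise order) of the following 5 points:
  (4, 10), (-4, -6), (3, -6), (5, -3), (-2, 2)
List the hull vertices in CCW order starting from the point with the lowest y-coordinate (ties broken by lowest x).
Hull (CCW) = [(-4, -6), (3, -6), (5, -3), (4, 10), (-2, 2)]

Graham scan procedure:
  1. Find the pivot p₀ = point with lowest y (tie → lowest x): (-4, -6).
  2. Sort the remaining points by polar angle around p₀.
  3. Walk through sorted points, maintaining a stack; pop the top while the last three entries make a non-left turn (cross product ≤ 0).
  4. Final stack is the convex hull in CCW order: (-4, -6), (3, -6), (5, -3), (4, 10), (-2, 2).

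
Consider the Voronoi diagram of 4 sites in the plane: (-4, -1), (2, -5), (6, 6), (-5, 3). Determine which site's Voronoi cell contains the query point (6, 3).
Nearest site = (6, 6)

The Voronoi cell of site s contains exactly those query points closer to s than to any other site. Compute squared distances from q = (6, 3) to each site:
  (6 − 6)² + (6 − 3)² = 9
  (2 − 6)² + (-5 − 3)² = 80
  (-4 − 6)² + (-1 − 3)² = 116
  (-5 − 6)² + (3 − 3)² = 121
Minimum is attained by (6, 6), so q lies in its Voronoi cell.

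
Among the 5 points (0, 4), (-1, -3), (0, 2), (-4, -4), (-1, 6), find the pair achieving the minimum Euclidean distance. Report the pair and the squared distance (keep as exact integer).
Pair = ((0, 4), (0, 2)); squared distance = 4

Compute all C(5, 2) = 10 pairwise squared distances (x_i − x_j)² + (y_i − y_j)². The minimum is 4, attained by the pair ((0, 4), (0, 2)).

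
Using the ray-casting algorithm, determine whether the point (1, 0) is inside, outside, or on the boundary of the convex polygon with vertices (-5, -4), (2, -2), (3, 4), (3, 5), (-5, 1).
The point (1, 0) lies strictly inside the polygon

Cast a horizontal ray to the right from the query point and count how many polygon edges it crosses (each edge strictly once or zero times, handled with the usual half-open convention). 
Parity of crossings → odd ⇒ inside.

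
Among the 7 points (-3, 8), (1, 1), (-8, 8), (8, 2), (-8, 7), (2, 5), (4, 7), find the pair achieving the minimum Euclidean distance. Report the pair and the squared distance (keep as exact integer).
Pair = ((-8, 8), (-8, 7)); squared distance = 1

Compute all C(7, 2) = 21 pairwise squared distances (x_i − x_j)² + (y_i − y_j)². The minimum is 1, attained by the pair ((-8, 8), (-8, 7)).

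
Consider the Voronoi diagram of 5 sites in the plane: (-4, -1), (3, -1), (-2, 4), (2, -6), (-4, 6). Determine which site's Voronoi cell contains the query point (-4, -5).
Nearest site = (-4, -1)

The Voronoi cell of site s contains exactly those query points closer to s than to any other site. Compute squared distances from q = (-4, -5) to each site:
  (-4 − -4)² + (-1 − -5)² = 16
  (2 − -4)² + (-6 − -5)² = 37
  (3 − -4)² + (-1 − -5)² = 65
  (-2 − -4)² + (4 − -5)² = 85
  (-4 − -4)² + (6 − -5)² = 121
Minimum is attained by (-4, -1), so q lies in its Voronoi cell.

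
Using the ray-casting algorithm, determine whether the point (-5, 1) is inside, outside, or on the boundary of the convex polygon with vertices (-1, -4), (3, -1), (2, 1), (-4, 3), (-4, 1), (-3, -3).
The point (-5, 1) lies strictly outside the polygon

Cast a horizontal ray to the right from the query point and count how many polygon edges it crosses (each edge strictly once or zero times, handled with the usual half-open convention). 
Parity of crossings → even ⇒ outside.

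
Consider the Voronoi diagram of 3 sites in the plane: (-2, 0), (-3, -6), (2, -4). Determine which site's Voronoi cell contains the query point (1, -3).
Nearest site = (2, -4)

The Voronoi cell of site s contains exactly those query points closer to s than to any other site. Compute squared distances from q = (1, -3) to each site:
  (2 − 1)² + (-4 − -3)² = 2
  (-2 − 1)² + (0 − -3)² = 18
  (-3 − 1)² + (-6 − -3)² = 25
Minimum is attained by (2, -4), so q lies in its Voronoi cell.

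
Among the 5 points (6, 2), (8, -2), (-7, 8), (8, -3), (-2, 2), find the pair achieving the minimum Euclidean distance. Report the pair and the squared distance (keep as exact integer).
Pair = ((8, -2), (8, -3)); squared distance = 1

Compute all C(5, 2) = 10 pairwise squared distances (x_i − x_j)² + (y_i − y_j)². The minimum is 1, attained by the pair ((8, -2), (8, -3)).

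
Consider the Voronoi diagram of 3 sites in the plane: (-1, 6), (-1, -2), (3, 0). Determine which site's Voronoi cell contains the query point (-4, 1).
Nearest site = (-1, -2)

The Voronoi cell of site s contains exactly those query points closer to s than to any other site. Compute squared distances from q = (-4, 1) to each site:
  (-1 − -4)² + (-2 − 1)² = 18
  (-1 − -4)² + (6 − 1)² = 34
  (3 − -4)² + (0 − 1)² = 50
Minimum is attained by (-1, -2), so q lies in its Voronoi cell.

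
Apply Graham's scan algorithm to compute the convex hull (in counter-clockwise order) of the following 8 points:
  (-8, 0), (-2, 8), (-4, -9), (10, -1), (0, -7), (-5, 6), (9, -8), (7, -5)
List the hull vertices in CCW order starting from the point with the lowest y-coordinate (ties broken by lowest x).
Hull (CCW) = [(-4, -9), (9, -8), (10, -1), (-2, 8), (-5, 6), (-8, 0)]

Graham scan procedure:
  1. Find the pivot p₀ = point with lowest y (tie → lowest x): (-4, -9).
  2. Sort the remaining points by polar angle around p₀.
  3. Walk through sorted points, maintaining a stack; pop the top while the last three entries make a non-left turn (cross product ≤ 0).
  4. Final stack is the convex hull in CCW order: (-4, -9), (9, -8), (10, -1), (-2, 8), (-5, 6), (-8, 0).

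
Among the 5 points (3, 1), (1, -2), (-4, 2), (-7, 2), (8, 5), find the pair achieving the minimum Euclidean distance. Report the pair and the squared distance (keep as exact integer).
Pair = ((-4, 2), (-7, 2)); squared distance = 9

Compute all C(5, 2) = 10 pairwise squared distances (x_i − x_j)² + (y_i − y_j)². The minimum is 9, attained by the pair ((-4, 2), (-7, 2)).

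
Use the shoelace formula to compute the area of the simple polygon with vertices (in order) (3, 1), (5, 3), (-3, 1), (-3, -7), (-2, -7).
Area = 34

Shoelace formula: Area = (1/2) |Σ_i (x_i · y_{i+1} − x_{i+1} · y_i)| (indices mod n). Compute each cross term:
  (3)(3) − (5)(1) = 4
  (5)(1) − (-3)(3) = 14
  (-3)(-7) − (-3)(1) = 24
  (-3)(-7) − (-2)(-7) = 7
  (-2)(1) − (3)(-7) = 19
Sum = 68, so (signed) Area = 68/2 = 34, |Area| = 34.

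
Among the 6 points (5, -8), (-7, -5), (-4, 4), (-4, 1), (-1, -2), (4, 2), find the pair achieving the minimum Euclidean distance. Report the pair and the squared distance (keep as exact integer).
Pair = ((-4, 4), (-4, 1)); squared distance = 9

Compute all C(6, 2) = 15 pairwise squared distances (x_i − x_j)² + (y_i − y_j)². The minimum is 9, attained by the pair ((-4, 4), (-4, 1)).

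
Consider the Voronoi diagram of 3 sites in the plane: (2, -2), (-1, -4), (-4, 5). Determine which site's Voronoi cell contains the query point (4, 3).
Nearest site = (2, -2)

The Voronoi cell of site s contains exactly those query points closer to s than to any other site. Compute squared distances from q = (4, 3) to each site:
  (2 − 4)² + (-2 − 3)² = 29
  (-4 − 4)² + (5 − 3)² = 68
  (-1 − 4)² + (-4 − 3)² = 74
Minimum is attained by (2, -2), so q lies in its Voronoi cell.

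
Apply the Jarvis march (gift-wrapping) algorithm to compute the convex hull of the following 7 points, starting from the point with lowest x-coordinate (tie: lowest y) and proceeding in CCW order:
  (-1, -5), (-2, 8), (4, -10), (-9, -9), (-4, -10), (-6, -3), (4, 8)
Hull (CCW) = [(-9, -9), (-4, -10), (4, -10), (4, 8), (-2, 8)]

Jarvis march: at each step, from the current hull vertex p, select the next vertex q as the point such that every other point lies strictly to the left of (or on) the directed line p → q. (Equivalently: for every other point r, the cross product (q − p) × (r − p) ≥ 0.)
Starting point (lowest x, tie lowest y): (-9, -9). Wrap until returning to start. Resulting hull: (-9, -9), (-4, -10), (4, -10), (4, 8), (-2, 8).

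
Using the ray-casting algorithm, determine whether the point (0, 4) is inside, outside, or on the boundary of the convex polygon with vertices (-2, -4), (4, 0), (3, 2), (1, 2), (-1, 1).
The point (0, 4) lies strictly outside the polygon

Cast a horizontal ray to the right from the query point and count how many polygon edges it crosses (each edge strictly once or zero times, handled with the usual half-open convention). 
Parity of crossings → even ⇒ outside.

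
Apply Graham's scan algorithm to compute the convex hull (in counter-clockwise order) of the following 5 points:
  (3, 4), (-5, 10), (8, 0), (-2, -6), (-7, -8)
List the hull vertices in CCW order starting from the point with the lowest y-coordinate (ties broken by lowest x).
Hull (CCW) = [(-7, -8), (-2, -6), (8, 0), (3, 4), (-5, 10)]

Graham scan procedure:
  1. Find the pivot p₀ = point with lowest y (tie → lowest x): (-7, -8).
  2. Sort the remaining points by polar angle around p₀.
  3. Walk through sorted points, maintaining a stack; pop the top while the last three entries make a non-left turn (cross product ≤ 0).
  4. Final stack is the convex hull in CCW order: (-7, -8), (-2, -6), (8, 0), (3, 4), (-5, 10).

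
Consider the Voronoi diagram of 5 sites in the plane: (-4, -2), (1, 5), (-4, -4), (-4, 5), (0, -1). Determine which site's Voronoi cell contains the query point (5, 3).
Nearest site = (1, 5)

The Voronoi cell of site s contains exactly those query points closer to s than to any other site. Compute squared distances from q = (5, 3) to each site:
  (1 − 5)² + (5 − 3)² = 20
  (0 − 5)² + (-1 − 3)² = 41
  (-4 − 5)² + (5 − 3)² = 85
  (-4 − 5)² + (-2 − 3)² = 106
  (-4 − 5)² + (-4 − 3)² = 130
Minimum is attained by (1, 5), so q lies in its Voronoi cell.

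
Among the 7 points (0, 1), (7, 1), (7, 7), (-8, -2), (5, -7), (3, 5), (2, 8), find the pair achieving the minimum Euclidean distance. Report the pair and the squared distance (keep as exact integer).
Pair = ((3, 5), (2, 8)); squared distance = 10

Compute all C(7, 2) = 21 pairwise squared distances (x_i − x_j)² + (y_i − y_j)². The minimum is 10, attained by the pair ((3, 5), (2, 8)).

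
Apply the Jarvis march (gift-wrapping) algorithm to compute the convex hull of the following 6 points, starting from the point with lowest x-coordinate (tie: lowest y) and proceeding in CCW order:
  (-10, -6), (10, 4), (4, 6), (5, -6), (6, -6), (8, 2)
Hull (CCW) = [(-10, -6), (6, -6), (10, 4), (4, 6)]

Jarvis march: at each step, from the current hull vertex p, select the next vertex q as the point such that every other point lies strictly to the left of (or on) the directed line p → q. (Equivalently: for every other point r, the cross product (q − p) × (r − p) ≥ 0.)
Starting point (lowest x, tie lowest y): (-10, -6). Wrap until returning to start. Resulting hull: (-10, -6), (6, -6), (10, 4), (4, 6).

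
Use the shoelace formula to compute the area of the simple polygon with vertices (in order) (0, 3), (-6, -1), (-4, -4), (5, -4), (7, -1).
Area = 59

Shoelace formula: Area = (1/2) |Σ_i (x_i · y_{i+1} − x_{i+1} · y_i)| (indices mod n). Compute each cross term:
  (0)(-1) − (-6)(3) = 18
  (-6)(-4) − (-4)(-1) = 20
  (-4)(-4) − (5)(-4) = 36
  (5)(-1) − (7)(-4) = 23
  (7)(3) − (0)(-1) = 21
Sum = 118, so (signed) Area = 118/2 = 59, |Area| = 59.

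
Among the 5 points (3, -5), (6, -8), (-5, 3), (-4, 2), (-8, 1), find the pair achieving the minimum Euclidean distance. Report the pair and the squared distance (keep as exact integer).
Pair = ((-5, 3), (-4, 2)); squared distance = 2

Compute all C(5, 2) = 10 pairwise squared distances (x_i − x_j)² + (y_i − y_j)². The minimum is 2, attained by the pair ((-5, 3), (-4, 2)).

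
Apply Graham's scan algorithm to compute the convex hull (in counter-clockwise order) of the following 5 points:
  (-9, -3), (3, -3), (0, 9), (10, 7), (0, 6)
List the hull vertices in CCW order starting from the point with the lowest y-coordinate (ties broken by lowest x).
Hull (CCW) = [(-9, -3), (3, -3), (10, 7), (0, 9)]

Graham scan procedure:
  1. Find the pivot p₀ = point with lowest y (tie → lowest x): (-9, -3).
  2. Sort the remaining points by polar angle around p₀.
  3. Walk through sorted points, maintaining a stack; pop the top while the last three entries make a non-left turn (cross product ≤ 0).
  4. Final stack is the convex hull in CCW order: (-9, -3), (3, -3), (10, 7), (0, 9).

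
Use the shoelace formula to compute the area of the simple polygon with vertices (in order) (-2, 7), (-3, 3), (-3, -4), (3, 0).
Area = 69/2

Shoelace formula: Area = (1/2) |Σ_i (x_i · y_{i+1} − x_{i+1} · y_i)| (indices mod n). Compute each cross term:
  (-2)(3) − (-3)(7) = 15
  (-3)(-4) − (-3)(3) = 21
  (-3)(0) − (3)(-4) = 12
  (3)(7) − (-2)(0) = 21
Sum = 69, so (signed) Area = 69/2 = 69/2, |Area| = 69/2.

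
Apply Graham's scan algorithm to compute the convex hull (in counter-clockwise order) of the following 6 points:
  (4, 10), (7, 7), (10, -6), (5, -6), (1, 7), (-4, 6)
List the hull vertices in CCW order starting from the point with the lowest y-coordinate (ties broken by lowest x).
Hull (CCW) = [(5, -6), (10, -6), (7, 7), (4, 10), (-4, 6)]

Graham scan procedure:
  1. Find the pivot p₀ = point with lowest y (tie → lowest x): (5, -6).
  2. Sort the remaining points by polar angle around p₀.
  3. Walk through sorted points, maintaining a stack; pop the top while the last three entries make a non-left turn (cross product ≤ 0).
  4. Final stack is the convex hull in CCW order: (5, -6), (10, -6), (7, 7), (4, 10), (-4, 6).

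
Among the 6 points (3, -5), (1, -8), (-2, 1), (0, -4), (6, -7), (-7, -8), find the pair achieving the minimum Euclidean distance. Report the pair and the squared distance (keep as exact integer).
Pair = ((3, -5), (0, -4)); squared distance = 10

Compute all C(6, 2) = 15 pairwise squared distances (x_i − x_j)² + (y_i − y_j)². The minimum is 10, attained by the pair ((3, -5), (0, -4)).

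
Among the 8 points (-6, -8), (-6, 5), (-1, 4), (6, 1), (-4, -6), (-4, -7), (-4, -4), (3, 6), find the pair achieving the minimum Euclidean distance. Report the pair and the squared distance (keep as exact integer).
Pair = ((-4, -6), (-4, -7)); squared distance = 1

Compute all C(8, 2) = 28 pairwise squared distances (x_i − x_j)² + (y_i − y_j)². The minimum is 1, attained by the pair ((-4, -6), (-4, -7)).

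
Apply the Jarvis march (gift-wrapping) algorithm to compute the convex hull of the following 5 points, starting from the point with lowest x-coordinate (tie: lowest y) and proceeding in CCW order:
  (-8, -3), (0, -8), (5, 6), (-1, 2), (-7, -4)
Hull (CCW) = [(-8, -3), (-7, -4), (0, -8), (5, 6), (-1, 2)]

Jarvis march: at each step, from the current hull vertex p, select the next vertex q as the point such that every other point lies strictly to the left of (or on) the directed line p → q. (Equivalently: for every other point r, the cross product (q − p) × (r − p) ≥ 0.)
Starting point (lowest x, tie lowest y): (-8, -3). Wrap until returning to start. Resulting hull: (-8, -3), (-7, -4), (0, -8), (5, 6), (-1, 2).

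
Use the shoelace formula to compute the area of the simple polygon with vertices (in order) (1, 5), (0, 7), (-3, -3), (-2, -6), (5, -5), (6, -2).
Area = 66

Shoelace formula: Area = (1/2) |Σ_i (x_i · y_{i+1} − x_{i+1} · y_i)| (indices mod n). Compute each cross term:
  (1)(7) − (0)(5) = 7
  (0)(-3) − (-3)(7) = 21
  (-3)(-6) − (-2)(-3) = 12
  (-2)(-5) − (5)(-6) = 40
  (5)(-2) − (6)(-5) = 20
  (6)(5) − (1)(-2) = 32
Sum = 132, so (signed) Area = 132/2 = 66, |Area| = 66.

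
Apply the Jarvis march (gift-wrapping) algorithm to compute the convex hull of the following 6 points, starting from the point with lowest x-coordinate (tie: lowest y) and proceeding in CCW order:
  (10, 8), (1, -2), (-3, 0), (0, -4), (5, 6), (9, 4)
Hull (CCW) = [(-3, 0), (0, -4), (9, 4), (10, 8), (5, 6)]

Jarvis march: at each step, from the current hull vertex p, select the next vertex q as the point such that every other point lies strictly to the left of (or on) the directed line p → q. (Equivalently: for every other point r, the cross product (q − p) × (r − p) ≥ 0.)
Starting point (lowest x, tie lowest y): (-3, 0). Wrap until returning to start. Resulting hull: (-3, 0), (0, -4), (9, 4), (10, 8), (5, 6).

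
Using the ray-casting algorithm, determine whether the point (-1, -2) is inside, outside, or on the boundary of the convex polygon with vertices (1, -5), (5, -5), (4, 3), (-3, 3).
The point (-1, -2) lies strictly outside the polygon

Cast a horizontal ray to the right from the query point and count how many polygon edges it crosses (each edge strictly once or zero times, handled with the usual half-open convention). 
Parity of crossings → even ⇒ outside.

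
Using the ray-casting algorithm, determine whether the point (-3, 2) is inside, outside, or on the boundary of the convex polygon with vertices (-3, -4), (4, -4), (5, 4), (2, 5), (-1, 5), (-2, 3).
The point (-3, 2) lies strictly outside the polygon

Cast a horizontal ray to the right from the query point and count how many polygon edges it crosses (each edge strictly once or zero times, handled with the usual half-open convention). 
Parity of crossings → even ⇒ outside.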